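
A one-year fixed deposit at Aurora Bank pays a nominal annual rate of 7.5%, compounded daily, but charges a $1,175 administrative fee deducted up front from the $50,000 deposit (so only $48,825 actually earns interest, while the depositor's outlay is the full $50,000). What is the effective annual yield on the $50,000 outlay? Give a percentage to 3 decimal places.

5.255%

Value after one year: 48,825 × (1 + 0.075/365)^365 = 48,825 × 1.077876 = $52,627.29.
Effective yield on the $50,000 outlay: 52,627.29 / 50,000 − 1 = 0.052546 = 5.255%.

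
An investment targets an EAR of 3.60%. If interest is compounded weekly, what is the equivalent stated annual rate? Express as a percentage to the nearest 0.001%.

(1 + r/52)^52 − 1 = 0.0360, so 1 + r/52 = 1.0360^(1/52).
r/52 = 0.000680, so r = 0.035379 = 3.538%.

3.538%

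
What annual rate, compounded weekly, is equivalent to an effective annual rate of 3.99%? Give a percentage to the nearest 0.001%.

3.914%

(1 + r/52)^52 − 1 = 0.0399, so 1 + r/52 = 1.0399^(1/52).
r/52 = 0.000753, so r = 0.039139 = 3.914%.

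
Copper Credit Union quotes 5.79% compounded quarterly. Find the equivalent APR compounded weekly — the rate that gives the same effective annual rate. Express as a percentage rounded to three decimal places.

5.752%

EAR = (1 + 0.0579/4)^4 − 1 = 0.059169.
Solve (1 + r/52)^52 = 1.059169: r/52 = 1.059169^(1/52) − 1 = 0.001106, so r = 0.057517 = 5.752%.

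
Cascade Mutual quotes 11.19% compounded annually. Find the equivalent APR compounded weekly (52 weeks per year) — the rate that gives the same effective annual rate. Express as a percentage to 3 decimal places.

10.618%

Compounded annually, EAR = nominal = 0.111900.
Solve (1 + r/52)^52 = 1.111900: r/52 = 1.111900^(1/52) − 1 = 0.002042, so r = 0.106179 = 10.618%.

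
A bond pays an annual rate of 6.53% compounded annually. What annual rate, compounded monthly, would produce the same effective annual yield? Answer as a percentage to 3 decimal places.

6.342%

Compounded annually, EAR = nominal = 0.065300.
Solve (1 + r/12)^12 = 1.065300: r/12 = 1.065300^(1/12) − 1 = 0.005285, so r = 0.063423 = 6.342%.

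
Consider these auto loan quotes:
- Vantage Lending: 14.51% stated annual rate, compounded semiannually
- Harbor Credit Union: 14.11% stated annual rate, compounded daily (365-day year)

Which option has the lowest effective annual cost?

Vantage Lending

Vantage Lending: (1 + 0.1451/2)^2 − 1 = 15.036%
Harbor Credit Union: (1 + 0.1411/365)^365 − 1 = 15.151%
The lowest effective annual rate is Vantage Lending at 15.036%.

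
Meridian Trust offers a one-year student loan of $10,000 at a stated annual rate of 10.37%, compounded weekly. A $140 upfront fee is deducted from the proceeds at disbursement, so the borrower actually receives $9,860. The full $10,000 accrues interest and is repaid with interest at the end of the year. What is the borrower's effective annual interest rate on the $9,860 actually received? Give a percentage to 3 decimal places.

12.490%

Amount owed after one year: 10,000 × (1 + 0.1037/52)^52 = 10,000 × 1.109153 = $11,091.53.
Effective rate on net proceeds: 11,091.53 / 9,860 − 1 = 0.124902 = 12.490%.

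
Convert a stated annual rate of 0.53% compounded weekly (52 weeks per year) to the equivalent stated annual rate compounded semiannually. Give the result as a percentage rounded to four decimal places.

0.5307%

EAR = (1 + 0.0053/52)^52 − 1 = 0.005314.
Solve (1 + r/2)^2 = 1.005314: r/2 = 1.005314^(1/2) − 1 = 0.002653, so r = 0.005307 = 0.5307%.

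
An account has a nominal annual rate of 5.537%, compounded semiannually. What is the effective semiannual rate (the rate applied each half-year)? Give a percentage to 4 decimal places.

2.7685%

With a nominal annual rate compounded semiannually, the periodic rate is the nominal rate divided by 2.
i = 0.05537 / 2 = 0.0276850 = 2.7685%.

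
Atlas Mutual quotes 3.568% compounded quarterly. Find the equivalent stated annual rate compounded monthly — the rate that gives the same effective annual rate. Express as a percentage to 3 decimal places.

EAR = (1 + 0.03568/4)^4 − 1 = 0.036160.
Solve (1 + r/12)^12 = 1.036160: r/12 = 1.036160^(1/12) − 1 = 0.002965, so r = 0.035574 = 3.557%.

3.557%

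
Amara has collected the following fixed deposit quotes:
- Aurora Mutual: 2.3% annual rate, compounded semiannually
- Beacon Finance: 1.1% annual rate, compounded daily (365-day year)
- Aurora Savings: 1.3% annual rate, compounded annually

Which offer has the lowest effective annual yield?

Beacon Finance

Aurora Mutual: (1 + 0.023/2)^2 − 1 = 2.313%
Beacon Finance: (1 + 0.011/365)^365 − 1 = 1.106%
Aurora Savings: compounded annually, EAR = 1.300%
The lowest effective annual rate is Beacon Finance at 1.106%.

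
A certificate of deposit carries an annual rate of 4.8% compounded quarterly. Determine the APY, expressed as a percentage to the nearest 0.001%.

4.887%

EAR = (1 + 0.048/4)^4 − 1.
= 1.048871 − 1 = 4.887%.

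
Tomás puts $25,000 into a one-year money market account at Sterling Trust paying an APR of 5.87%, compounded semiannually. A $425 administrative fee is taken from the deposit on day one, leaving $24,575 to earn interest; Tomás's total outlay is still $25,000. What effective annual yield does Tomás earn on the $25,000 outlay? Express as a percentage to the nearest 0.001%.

4.155%

Value after one year: 24,575 × (1 + 0.0587/2)^2 = 24,575 × 1.059561 = $26,038.72.
Effective yield on the $25,000 outlay: 26,038.72 / 25,000 − 1 = 0.041549 = 4.155%.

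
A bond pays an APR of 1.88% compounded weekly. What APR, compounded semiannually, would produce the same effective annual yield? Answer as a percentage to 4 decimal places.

1.8885%

EAR = (1 + 0.0188/52)^52 − 1 = 0.018974.
Solve (1 + r/2)^2 = 1.018974: r/2 = 1.018974^(1/2) − 1 = 0.009443, so r = 0.018885 = 1.8885%.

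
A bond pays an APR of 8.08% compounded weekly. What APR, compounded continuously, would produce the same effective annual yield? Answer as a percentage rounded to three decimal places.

EAR = (1 + 0.0808/52)^52 − 1 = 0.084086.
Equivalent continuous rate: r = ln(1 + 0.084086) = 0.080737 = 8.074%.

8.074%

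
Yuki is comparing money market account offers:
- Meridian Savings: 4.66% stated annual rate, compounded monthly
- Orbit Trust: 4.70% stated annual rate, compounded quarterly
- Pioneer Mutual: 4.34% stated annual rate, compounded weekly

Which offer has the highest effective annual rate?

Orbit Trust

Meridian Savings: (1 + 0.0466/12)^12 − 1 = 4.761%
Orbit Trust: (1 + 0.0470/4)^4 − 1 = 4.783%
Pioneer Mutual: (1 + 0.0434/52)^52 − 1 = 4.434%
The highest effective annual rate is Orbit Trust at 4.783%.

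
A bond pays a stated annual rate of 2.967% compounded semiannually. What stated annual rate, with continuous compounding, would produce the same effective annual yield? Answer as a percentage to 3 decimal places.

2.945%

EAR = (1 + 0.02967/2)^2 − 1 = 0.029890.
Equivalent continuous rate: r = ln(1 + 0.029890) = 0.029452 = 2.945%.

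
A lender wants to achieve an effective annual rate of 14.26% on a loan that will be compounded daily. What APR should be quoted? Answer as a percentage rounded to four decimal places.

(1 + r/365)^365 − 1 = 0.1426, so 1 + r/365 = 1.1426^(1/365).
r/365 = 0.000365, so r = 0.133331 = 13.3331%.

13.3331%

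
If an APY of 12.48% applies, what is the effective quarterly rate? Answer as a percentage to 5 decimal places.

2.98378%

The per-quarter rate i satisfies (1 + i)^4 = 1 + 0.1248.
i = 1.1248^(1/4) − 1 = 0.0298378 = 2.98378%.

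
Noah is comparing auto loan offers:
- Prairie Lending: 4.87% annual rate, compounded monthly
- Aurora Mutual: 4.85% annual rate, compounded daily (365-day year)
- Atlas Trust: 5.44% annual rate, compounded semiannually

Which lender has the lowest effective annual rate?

Prairie Lending: (1 + 0.0487/12)^12 − 1 = 4.980%
Aurora Mutual: (1 + 0.0485/365)^365 − 1 = 4.969%
Atlas Trust: (1 + 0.0544/2)^2 − 1 = 5.514%
The lowest effective annual rate is Aurora Mutual at 4.969%.

Aurora Mutual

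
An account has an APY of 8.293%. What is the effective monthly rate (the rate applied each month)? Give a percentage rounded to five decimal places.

The per-month rate i satisfies (1 + i)^12 = 1 + 0.08293.
i = 1.08293^(1/12) − 1 = 0.0066613 = 0.66613%.

0.66613%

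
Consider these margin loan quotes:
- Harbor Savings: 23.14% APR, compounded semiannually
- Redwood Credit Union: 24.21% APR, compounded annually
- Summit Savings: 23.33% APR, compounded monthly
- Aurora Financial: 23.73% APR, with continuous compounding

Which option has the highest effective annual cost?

Aurora Financial

Harbor Savings: (1 + 0.2314/2)^2 − 1 = 24.479%
Redwood Credit Union: compounded annually, EAR = 24.210%
Summit Savings: (1 + 0.2333/12)^12 − 1 = 25.994%
Aurora Financial: e^0.2373 − 1 = 26.782%
The highest effective annual rate is Aurora Financial at 26.782%.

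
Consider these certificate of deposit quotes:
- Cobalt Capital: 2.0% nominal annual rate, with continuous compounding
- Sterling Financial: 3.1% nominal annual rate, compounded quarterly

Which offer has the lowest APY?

Cobalt Capital

Cobalt Capital: e^0.020 − 1 = 2.020%
Sterling Financial: (1 + 0.031/4)^4 − 1 = 3.136%
The lowest effective annual rate is Cobalt Capital at 2.020%.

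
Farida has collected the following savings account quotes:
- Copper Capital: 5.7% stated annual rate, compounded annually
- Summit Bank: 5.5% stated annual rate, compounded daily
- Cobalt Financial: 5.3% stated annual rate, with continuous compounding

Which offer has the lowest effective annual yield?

Copper Capital: compounded annually, EAR = 5.700%
Summit Bank: (1 + 0.055/365)^365 − 1 = 5.654%
Cobalt Financial: e^0.053 − 1 = 5.443%
The lowest effective annual rate is Cobalt Financial at 5.443%.

Cobalt Financial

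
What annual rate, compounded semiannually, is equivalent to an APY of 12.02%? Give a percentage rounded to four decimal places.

(1 + r/2)^2 − 1 = 0.1202, so 1 + r/2 = 1.1202^(1/2).
r/2 = 0.058395, so r = 0.116790 = 11.6790%.

11.6790%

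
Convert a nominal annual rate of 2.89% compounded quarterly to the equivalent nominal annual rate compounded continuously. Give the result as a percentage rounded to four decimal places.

2.8796%

EAR = (1 + 0.0289/4)^4 − 1 = 0.029215.
Equivalent continuous rate: r = ln(1 + 0.029215) = 0.028796 = 2.8796%.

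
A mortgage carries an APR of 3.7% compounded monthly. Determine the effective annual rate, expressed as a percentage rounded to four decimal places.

EAR = (1 + 0.037/12)^12 − 1.
= 1.037634 − 1 = 3.7634%.

3.7634%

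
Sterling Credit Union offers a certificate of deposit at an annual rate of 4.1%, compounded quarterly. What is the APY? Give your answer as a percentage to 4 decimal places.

4.1635%

EAR = (1 + 0.041/4)^4 − 1.
= (1 + 0.010250)^4 − 1 = 1.041635 − 1 = 4.1635%.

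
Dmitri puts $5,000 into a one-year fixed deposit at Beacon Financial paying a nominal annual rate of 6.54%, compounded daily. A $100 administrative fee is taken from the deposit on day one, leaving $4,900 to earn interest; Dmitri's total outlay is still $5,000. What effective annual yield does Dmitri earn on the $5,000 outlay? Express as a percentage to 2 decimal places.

4.62%

Value after one year: 4,900 × (1 + 0.0654/365)^365 = 4,900 × 1.067580 = $5,231.14.
Effective yield on the $5,000 outlay: 5,231.14 / 5,000 − 1 = 0.046228 = 4.62%.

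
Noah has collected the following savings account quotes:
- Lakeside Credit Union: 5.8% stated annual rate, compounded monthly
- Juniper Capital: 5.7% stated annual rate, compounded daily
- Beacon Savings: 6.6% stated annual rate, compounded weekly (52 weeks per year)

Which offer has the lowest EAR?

Juniper Capital

Lakeside Credit Union: (1 + 0.058/12)^12 − 1 = 5.957%
Juniper Capital: (1 + 0.057/365)^365 − 1 = 5.865%
Beacon Savings: (1 + 0.066/52)^52 − 1 = 6.818%
The lowest effective annual rate is Juniper Capital at 5.865%.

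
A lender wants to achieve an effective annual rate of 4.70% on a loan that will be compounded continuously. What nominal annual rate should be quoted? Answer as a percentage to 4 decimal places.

4.5929%

Continuous: nominal r satisfies e^r − 1 = 0.0470.
r = ln(1 + 0.0470) = ln(1.0470) = 0.045929 = 4.5929%.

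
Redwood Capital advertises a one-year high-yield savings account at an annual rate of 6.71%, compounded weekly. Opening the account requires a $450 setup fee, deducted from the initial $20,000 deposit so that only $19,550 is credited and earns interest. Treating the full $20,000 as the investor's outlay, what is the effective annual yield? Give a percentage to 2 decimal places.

4.53%

Value after one year: 19,550 × (1 + 0.0671/52)^52 = 19,550 × 1.069356 = $20,905.91.
Effective yield on the $20,000 outlay: 20,905.91 / 20,000 − 1 = 0.045296 = 4.53%.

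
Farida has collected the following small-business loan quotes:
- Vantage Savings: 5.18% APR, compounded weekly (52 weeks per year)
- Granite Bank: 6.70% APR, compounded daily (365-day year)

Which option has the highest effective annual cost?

Vantage Savings: (1 + 0.0518/52)^52 − 1 = 5.314%
Granite Bank: (1 + 0.0670/365)^365 − 1 = 6.929%
The highest effective annual rate is Granite Bank at 6.929%.

Granite Bank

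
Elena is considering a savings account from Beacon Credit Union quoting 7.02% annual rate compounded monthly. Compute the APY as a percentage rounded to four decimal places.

7.2503%

EAR = (1 + 0.0702/12)^12 − 1.
= (1 + 0.005850)^12 − 1 = 1.072503 − 1 = 7.2503%.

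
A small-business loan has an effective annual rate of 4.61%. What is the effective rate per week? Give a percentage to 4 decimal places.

0.0867%

The per-week rate i satisfies (1 + i)^52 = 1 + 0.0461.
i = 1.0461^(1/52) − 1 = 0.0008671 = 0.0867%.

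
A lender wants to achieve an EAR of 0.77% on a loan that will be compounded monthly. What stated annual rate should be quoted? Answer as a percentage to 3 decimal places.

0.767%

(1 + r/12)^12 − 1 = 0.0077, so 1 + r/12 = 1.0077^(1/12).
r/12 = 0.000639, so r = 0.007673 = 0.767%.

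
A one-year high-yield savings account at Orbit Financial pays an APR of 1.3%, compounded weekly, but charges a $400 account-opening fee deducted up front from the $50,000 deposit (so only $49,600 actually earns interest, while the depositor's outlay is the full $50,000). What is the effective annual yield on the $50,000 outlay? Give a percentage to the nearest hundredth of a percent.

0.50%

Value after one year: 49,600 × (1 + 0.013/52)^52 = 49,600 × 1.013083 = $50,248.93.
Effective yield on the $50,000 outlay: 50,248.93 / 50,000 − 1 = 0.004979 = 0.50%.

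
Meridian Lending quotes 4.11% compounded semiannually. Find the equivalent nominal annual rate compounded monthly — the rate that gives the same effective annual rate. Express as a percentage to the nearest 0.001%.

4.075%

EAR = (1 + 0.0411/2)^2 − 1 = 0.041522.
Solve (1 + r/12)^12 = 1.041522: r/12 = 1.041522^(1/12) − 1 = 0.003396, so r = 0.040752 = 4.075%.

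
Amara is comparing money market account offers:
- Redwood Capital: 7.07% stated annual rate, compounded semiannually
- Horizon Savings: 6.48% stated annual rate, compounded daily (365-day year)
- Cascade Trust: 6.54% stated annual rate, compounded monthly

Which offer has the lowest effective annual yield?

Redwood Capital: (1 + 0.0707/2)^2 − 1 = 7.195%
Horizon Savings: (1 + 0.0648/365)^365 − 1 = 6.694%
Cascade Trust: (1 + 0.0654/12)^12 − 1 = 6.740%
The lowest effective annual rate is Horizon Savings at 6.694%.

Horizon Savings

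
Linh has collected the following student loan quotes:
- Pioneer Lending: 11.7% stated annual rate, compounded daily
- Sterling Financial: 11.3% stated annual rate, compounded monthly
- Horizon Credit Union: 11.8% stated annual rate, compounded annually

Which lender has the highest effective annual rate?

Pioneer Lending

Pioneer Lending: (1 + 0.117/365)^365 − 1 = 12.410%
Sterling Financial: (1 + 0.113/12)^12 − 1 = 11.904%
Horizon Credit Union: compounded annually, EAR = 11.800%
The highest effective annual rate is Pioneer Lending at 12.410%.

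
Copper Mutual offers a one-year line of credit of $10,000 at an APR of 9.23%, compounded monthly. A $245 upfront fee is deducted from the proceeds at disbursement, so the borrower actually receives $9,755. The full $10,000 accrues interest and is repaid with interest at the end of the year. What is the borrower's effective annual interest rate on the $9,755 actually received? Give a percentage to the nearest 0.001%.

Amount owed after one year: 10,000 × (1 + 0.0923/12)^12 = 10,000 × 1.096307 = $10,963.07.
Effective rate on net proceeds: 10,963.07 / 9,755 − 1 = 0.123841 = 12.384%.

12.384%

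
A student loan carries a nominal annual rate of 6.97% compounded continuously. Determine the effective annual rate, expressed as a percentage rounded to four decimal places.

7.2186%

With continuous compounding, EAR = e^0.0697 − 1.
e^0.0697 = 1.072186, so EAR = 0.072186 = 7.2186%.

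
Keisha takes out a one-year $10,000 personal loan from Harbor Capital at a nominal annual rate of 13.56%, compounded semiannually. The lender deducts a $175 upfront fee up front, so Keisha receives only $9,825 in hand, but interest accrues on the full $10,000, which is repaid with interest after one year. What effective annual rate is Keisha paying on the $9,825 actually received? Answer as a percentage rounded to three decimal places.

16.051%

Amount owed after one year: 10,000 × (1 + 0.1356/2)^2 = 10,000 × 1.140197 = $11,401.97.
Effective rate on net proceeds: 11,401.97 / 9,825 − 1 = 0.160506 = 16.051%.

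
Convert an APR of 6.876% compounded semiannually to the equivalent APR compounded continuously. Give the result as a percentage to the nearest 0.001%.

EAR = (1 + 0.06876/2)^2 − 1 = 0.069942.
Equivalent continuous rate: r = ln(1 + 0.069942) = 0.067604 = 6.760%.

6.760%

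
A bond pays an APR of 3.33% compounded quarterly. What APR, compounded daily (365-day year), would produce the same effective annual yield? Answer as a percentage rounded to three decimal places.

EAR = (1 + 0.0333/4)^4 − 1 = 0.033718.
Solve (1 + r/365)^365 = 1.033718: r/365 = 1.033718^(1/365) − 1 = 0.000091, so r = 0.033164 = 3.316%.

3.316%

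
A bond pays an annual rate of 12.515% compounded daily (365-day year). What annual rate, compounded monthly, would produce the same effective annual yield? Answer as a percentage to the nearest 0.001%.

12.578%

EAR = (1 + 0.12515/365)^365 − 1 = 0.133294.
Solve (1 + r/12)^12 = 1.133294: r/12 = 1.133294^(1/12) − 1 = 0.010482, so r = 0.125783 = 12.578%.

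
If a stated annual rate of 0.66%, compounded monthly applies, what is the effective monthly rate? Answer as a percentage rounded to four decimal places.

0.0550%

With a nominal annual rate compounded monthly, the periodic rate is the nominal rate divided by 12.
i = 0.0066 / 12 = 0.0005500 = 0.0550%.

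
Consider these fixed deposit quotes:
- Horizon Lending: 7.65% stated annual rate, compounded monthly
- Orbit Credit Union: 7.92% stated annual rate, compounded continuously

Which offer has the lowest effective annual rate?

Horizon Lending: (1 + 0.0765/12)^12 − 1 = 7.924%
Orbit Credit Union: e^0.0792 − 1 = 8.242%
The lowest effective annual rate is Horizon Lending at 7.924%.

Horizon Lending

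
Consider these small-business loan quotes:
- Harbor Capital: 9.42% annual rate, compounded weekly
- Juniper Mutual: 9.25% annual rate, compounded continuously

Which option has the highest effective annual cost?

Harbor Capital: (1 + 0.0942/52)^52 − 1 = 9.869%
Juniper Mutual: e^0.0925 − 1 = 9.691%
The highest effective annual rate is Harbor Capital at 9.869%.

Harbor Capital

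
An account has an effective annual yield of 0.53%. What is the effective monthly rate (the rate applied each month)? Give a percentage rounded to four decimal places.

0.0441%

The per-month rate i satisfies (1 + i)^12 = 1 + 0.0053.
i = 1.0053^(1/12) − 1 = 0.0004406 = 0.0441%.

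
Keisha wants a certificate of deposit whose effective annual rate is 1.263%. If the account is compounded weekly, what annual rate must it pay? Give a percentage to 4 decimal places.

1.2552%

(1 + r/52)^52 − 1 = 0.01263, so 1 + r/52 = 1.01263^(1/52).
r/52 = 0.000241, so r = 0.012552 = 1.2552%.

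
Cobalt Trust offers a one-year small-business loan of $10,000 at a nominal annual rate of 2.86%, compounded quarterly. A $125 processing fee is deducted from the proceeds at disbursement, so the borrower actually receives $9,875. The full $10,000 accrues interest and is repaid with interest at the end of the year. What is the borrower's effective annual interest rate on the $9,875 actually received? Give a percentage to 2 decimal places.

Amount owed after one year: 10,000 × (1 + 0.0286/4)^4 = 10,000 × 1.028908 = $10,289.08.
Effective rate on net proceeds: 10,289.08 / 9,875 − 1 = 0.041932 = 4.19%.

4.19%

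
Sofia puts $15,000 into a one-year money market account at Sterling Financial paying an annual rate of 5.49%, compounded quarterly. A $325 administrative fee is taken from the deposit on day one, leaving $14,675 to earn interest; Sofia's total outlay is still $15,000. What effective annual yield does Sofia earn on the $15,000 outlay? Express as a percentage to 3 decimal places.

Value after one year: 14,675 × (1 + 0.0549/4)^4 = 14,675 × 1.056041 = $15,497.40.
Effective yield on the $15,000 outlay: 15,497.40 / 15,000 − 1 = 0.033160 = 3.316%.

3.316%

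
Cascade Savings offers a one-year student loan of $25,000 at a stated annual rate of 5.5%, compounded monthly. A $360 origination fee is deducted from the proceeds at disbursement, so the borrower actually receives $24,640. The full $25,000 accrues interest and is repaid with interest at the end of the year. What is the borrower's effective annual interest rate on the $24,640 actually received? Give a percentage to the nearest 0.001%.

7.184%

Amount owed after one year: 25,000 × (1 + 0.055/12)^12 = 25,000 × 1.056408 = $26,410.20.
Effective rate on net proceeds: 26,410.20 / 24,640 − 1 = 0.071842 = 7.184%.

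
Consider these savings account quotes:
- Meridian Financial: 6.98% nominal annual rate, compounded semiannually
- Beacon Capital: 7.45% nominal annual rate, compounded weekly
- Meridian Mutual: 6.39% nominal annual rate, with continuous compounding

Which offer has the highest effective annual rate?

Meridian Financial: (1 + 0.0698/2)^2 − 1 = 7.102%
Beacon Capital: (1 + 0.0745/52)^52 − 1 = 7.729%
Meridian Mutual: e^0.0639 − 1 = 6.599%
The highest effective annual rate is Beacon Capital at 7.729%.

Beacon Capital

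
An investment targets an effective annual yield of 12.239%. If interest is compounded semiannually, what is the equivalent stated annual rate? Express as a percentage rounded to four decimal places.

(1 + r/2)^2 − 1 = 0.12239, so 1 + r/2 = 1.12239^(1/2).
r/2 = 0.059429, so r = 0.118858 = 11.8858%.

11.8858%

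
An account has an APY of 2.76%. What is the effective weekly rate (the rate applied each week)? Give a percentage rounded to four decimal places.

The per-week rate i satisfies (1 + i)^52 = 1 + 0.0276.
i = 1.0276^(1/52) − 1 = 0.0005237 = 0.0524%.

0.0524%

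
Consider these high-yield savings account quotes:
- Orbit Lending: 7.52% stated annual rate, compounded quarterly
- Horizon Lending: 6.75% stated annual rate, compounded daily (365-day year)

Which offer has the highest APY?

Orbit Lending: (1 + 0.0752/4)^4 − 1 = 7.735%
Horizon Lending: (1 + 0.0675/365)^365 − 1 = 6.982%
The highest effective annual rate is Orbit Lending at 7.735%.

Orbit Lending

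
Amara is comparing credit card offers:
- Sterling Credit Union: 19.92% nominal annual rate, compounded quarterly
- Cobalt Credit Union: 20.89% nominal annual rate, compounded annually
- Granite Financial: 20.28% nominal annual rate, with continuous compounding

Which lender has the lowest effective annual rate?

Cobalt Credit Union

Sterling Credit Union: (1 + 0.1992/4)^4 − 1 = 21.458%
Cobalt Credit Union: compounded annually, EAR = 20.890%
Granite Financial: e^0.2028 − 1 = 22.483%
The lowest effective annual rate is Cobalt Credit Union at 20.890%.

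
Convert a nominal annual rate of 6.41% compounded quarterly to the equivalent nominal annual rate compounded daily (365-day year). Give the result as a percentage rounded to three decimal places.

6.360%

EAR = (1 + 0.0641/4)^4 − 1 = 0.065657.
Solve (1 + r/365)^365 = 1.065657: r/365 = 1.065657^(1/365) − 1 = 0.000174, so r = 0.063597 = 6.360%.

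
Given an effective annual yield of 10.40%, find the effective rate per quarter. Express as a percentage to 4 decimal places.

The per-quarter rate i satisfies (1 + i)^4 = 1 + 0.1040.
i = 1.1040^(1/4) − 1 = 0.0250434 = 2.5043%.

2.5043%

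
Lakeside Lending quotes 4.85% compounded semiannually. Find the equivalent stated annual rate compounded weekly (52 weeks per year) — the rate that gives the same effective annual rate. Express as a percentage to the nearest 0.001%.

EAR = (1 + 0.0485/2)^2 − 1 = 0.049088.
Solve (1 + r/52)^52 = 1.049088: r/52 = 1.049088^(1/52) − 1 = 0.000922, so r = 0.047943 = 4.794%.

4.794%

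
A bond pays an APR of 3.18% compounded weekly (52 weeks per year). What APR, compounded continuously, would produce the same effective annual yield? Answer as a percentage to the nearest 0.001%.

3.179%

EAR = (1 + 0.0318/52)^52 − 1 = 0.032301.
Equivalent continuous rate: r = ln(1 + 0.032301) = 0.031790 = 3.179%.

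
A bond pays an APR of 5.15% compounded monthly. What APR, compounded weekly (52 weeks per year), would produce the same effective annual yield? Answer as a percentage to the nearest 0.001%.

EAR = (1 + 0.0515/12)^12 − 1 = 0.052733.
Solve (1 + r/52)^52 = 1.052733: r/52 = 1.052733^(1/52) − 1 = 0.000989, so r = 0.051415 = 5.142%.

5.142%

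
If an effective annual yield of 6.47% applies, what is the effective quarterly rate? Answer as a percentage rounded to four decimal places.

1.5797%

The per-quarter rate i satisfies (1 + i)^4 = 1 + 0.0647.
i = 1.0647^(1/4) − 1 = 0.0157967 = 1.5797%.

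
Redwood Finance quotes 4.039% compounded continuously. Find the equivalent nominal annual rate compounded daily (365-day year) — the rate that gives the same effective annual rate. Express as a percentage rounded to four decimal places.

EAR under continuous compounding: e^0.04039 − 1 = 0.041217.
Solve (1 + r/365)^365 = 1.041217: r/365 = 1.041217^(1/365) − 1 = 0.000111, so r = 0.040392 = 4.0392%.

4.0392%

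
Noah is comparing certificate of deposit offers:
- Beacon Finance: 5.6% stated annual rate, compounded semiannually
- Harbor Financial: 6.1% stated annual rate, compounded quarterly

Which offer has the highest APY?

Harbor Financial

Beacon Finance: (1 + 0.056/2)^2 − 1 = 5.678%
Harbor Financial: (1 + 0.061/4)^4 − 1 = 6.241%
The highest effective annual rate is Harbor Financial at 6.241%.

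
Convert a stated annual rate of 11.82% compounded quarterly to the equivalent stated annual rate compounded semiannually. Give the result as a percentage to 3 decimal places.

11.995%

EAR = (1 + 0.1182/4)^4 − 1 = 0.123543.
Solve (1 + r/2)^2 = 1.123543: r/2 = 1.123543^(1/2) − 1 = 0.059973, so r = 0.119946 = 11.995%.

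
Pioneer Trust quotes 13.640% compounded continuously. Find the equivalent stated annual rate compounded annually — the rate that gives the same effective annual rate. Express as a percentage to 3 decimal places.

EAR under continuous compounding: e^0.13640 − 1 = 0.146140.
Compounded annually, the equivalent nominal rate is the EAR itself: 14.614%.

14.614%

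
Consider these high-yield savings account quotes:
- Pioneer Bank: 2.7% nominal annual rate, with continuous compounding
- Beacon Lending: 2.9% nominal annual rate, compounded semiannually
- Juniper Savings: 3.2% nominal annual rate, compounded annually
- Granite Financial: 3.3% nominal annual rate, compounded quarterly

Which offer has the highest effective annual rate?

Granite Financial

Pioneer Bank: e^0.027 − 1 = 2.737%
Beacon Lending: (1 + 0.029/2)^2 − 1 = 2.921%
Juniper Savings: compounded annually, EAR = 3.200%
Granite Financial: (1 + 0.033/4)^4 − 1 = 3.341%
The highest effective annual rate is Granite Financial at 3.341%.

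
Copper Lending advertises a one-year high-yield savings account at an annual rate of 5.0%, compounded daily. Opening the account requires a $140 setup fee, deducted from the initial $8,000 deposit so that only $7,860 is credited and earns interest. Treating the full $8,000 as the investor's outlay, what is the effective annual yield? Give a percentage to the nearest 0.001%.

Value after one year: 7,860 × (1 + 0.050/365)^365 = 7,860 × 1.051267 = $8,262.96.
Effective yield on the $8,000 outlay: 8,262.96 / 8,000 − 1 = 0.032870 = 3.287%.

3.287%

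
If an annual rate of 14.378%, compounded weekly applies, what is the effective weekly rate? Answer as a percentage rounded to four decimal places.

0.2765%

With a nominal annual rate compounded weekly, the periodic rate is the nominal rate divided by 52.
i = 0.14378 / 52 = 0.0027650 = 0.2765%.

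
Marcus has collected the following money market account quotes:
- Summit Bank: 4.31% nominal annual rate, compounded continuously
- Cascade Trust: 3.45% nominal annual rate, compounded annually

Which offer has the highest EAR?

Summit Bank

Summit Bank: e^0.0431 − 1 = 4.404%
Cascade Trust: compounded annually, EAR = 3.450%
The highest effective annual rate is Summit Bank at 4.404%.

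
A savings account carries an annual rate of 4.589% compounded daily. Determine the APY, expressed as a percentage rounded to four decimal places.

4.6956%

EAR = (1 + 0.04589/365)^365 − 1.
= 1.046956 − 1 = 4.6956%.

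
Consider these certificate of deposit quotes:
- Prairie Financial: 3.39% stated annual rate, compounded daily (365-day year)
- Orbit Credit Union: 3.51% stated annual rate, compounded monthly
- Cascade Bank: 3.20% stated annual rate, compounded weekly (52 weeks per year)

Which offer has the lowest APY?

Cascade Bank

Prairie Financial: (1 + 0.0339/365)^365 − 1 = 3.448%
Orbit Credit Union: (1 + 0.0351/12)^12 − 1 = 3.567%
Cascade Bank: (1 + 0.0320/52)^52 − 1 = 3.251%
The lowest effective annual rate is Cascade Bank at 3.251%.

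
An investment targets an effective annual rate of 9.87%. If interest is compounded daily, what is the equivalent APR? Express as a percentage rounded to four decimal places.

(1 + r/365)^365 − 1 = 0.0987, so 1 + r/365 = 1.0987^(1/365).
r/365 = 0.000258, so r = 0.094140 = 9.4140%.

9.4140%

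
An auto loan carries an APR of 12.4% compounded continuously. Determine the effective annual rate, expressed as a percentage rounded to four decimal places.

With continuous compounding, EAR = e^0.124 − 1.
e^0.124 = 1.132016, so EAR = 0.132016 = 13.2016%.

13.2016%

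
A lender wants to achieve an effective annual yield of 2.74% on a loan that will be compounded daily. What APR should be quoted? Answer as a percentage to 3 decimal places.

(1 + r/365)^365 − 1 = 0.0274, so 1 + r/365 = 1.0274^(1/365).
r/365 = 0.000074, so r = 0.027032 = 2.703%.

2.703%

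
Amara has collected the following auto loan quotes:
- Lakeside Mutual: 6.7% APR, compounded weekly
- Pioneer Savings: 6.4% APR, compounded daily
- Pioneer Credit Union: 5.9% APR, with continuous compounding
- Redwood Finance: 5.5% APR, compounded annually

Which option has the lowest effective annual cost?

Redwood Finance

Lakeside Mutual: (1 + 0.067/52)^52 − 1 = 6.925%
Pioneer Savings: (1 + 0.064/365)^365 − 1 = 6.609%
Pioneer Credit Union: e^0.059 − 1 = 6.078%
Redwood Finance: compounded annually, EAR = 5.500%
The lowest effective annual rate is Redwood Finance at 5.500%.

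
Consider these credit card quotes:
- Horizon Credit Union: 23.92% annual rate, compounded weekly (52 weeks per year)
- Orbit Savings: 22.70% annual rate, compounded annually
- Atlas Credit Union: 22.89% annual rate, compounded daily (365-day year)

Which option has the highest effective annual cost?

Horizon Credit Union: (1 + 0.2392/52)^52 − 1 = 26.954%
Orbit Savings: compounded annually, EAR = 22.700%
Atlas Credit Union: (1 + 0.2289/365)^365 − 1 = 25.713%
The highest effective annual rate is Horizon Credit Union at 26.954%.

Horizon Credit Union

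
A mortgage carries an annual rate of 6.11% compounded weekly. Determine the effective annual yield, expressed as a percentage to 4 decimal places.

6.2967%

EAR = (1 + 0.0611/52)^52 − 1.
= 1.062967 − 1 = 6.2967%.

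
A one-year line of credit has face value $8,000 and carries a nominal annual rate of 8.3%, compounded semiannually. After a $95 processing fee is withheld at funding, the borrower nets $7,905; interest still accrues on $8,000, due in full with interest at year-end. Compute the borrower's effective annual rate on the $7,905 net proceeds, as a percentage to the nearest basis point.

9.78%

Amount owed after one year: 8,000 × (1 + 0.083/2)^2 = 8,000 × 1.084722 = $8,677.78.
Effective rate on net proceeds: 8,677.78 / 7,905 − 1 = 0.097758 = 9.78%.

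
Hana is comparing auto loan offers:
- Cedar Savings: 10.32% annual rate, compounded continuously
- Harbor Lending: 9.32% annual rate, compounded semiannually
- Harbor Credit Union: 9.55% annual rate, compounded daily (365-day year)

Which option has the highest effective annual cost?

Cedar Savings: e^0.1032 − 1 = 10.871%
Harbor Lending: (1 + 0.0932/2)^2 − 1 = 9.537%
Harbor Credit Union: (1 + 0.0955/365)^365 − 1 = 10.020%
The highest effective annual rate is Cedar Savings at 10.871%.

Cedar Savings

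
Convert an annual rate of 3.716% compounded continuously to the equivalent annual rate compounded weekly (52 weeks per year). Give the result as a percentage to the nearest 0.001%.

3.717%

EAR under continuous compounding: e^0.03716 − 1 = 0.037859.
Solve (1 + r/52)^52 = 1.037859: r/52 = 1.037859^(1/52) − 1 = 0.000715, so r = 0.037173 = 3.717%.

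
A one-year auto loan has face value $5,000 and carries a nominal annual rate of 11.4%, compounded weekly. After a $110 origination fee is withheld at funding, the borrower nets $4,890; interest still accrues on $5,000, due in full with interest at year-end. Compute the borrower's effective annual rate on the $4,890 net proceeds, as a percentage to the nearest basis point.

14.58%

Amount owed after one year: 5,000 × (1 + 0.114/52)^52 = 5,000 × 1.120612 = $5,603.06.
Effective rate on net proceeds: 5,603.06 / 4,890 − 1 = 0.145820 = 14.58%.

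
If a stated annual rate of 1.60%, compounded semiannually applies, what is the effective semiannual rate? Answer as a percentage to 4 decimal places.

0.8000%

With a nominal annual rate compounded semiannually, the periodic rate is the nominal rate divided by 2.
i = 0.0160 / 2 = 0.0080000 = 0.8000%.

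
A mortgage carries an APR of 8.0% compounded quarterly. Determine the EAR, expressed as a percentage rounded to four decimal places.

8.2432%

EAR = (1 + 0.080/4)^4 − 1.
= 1.082432 − 1 = 8.2432%.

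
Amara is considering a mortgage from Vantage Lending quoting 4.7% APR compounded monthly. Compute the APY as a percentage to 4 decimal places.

4.8026%

EAR = (1 + 0.047/12)^12 − 1.
= (1 + 0.003917)^12 − 1 = 1.048026 − 1 = 4.8026%.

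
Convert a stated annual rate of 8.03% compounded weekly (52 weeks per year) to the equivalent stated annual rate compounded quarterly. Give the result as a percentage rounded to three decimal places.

EAR = (1 + 0.0803/52)^52 − 1 = 0.083545.
Solve (1 + r/4)^4 = 1.083545: r/4 = 1.083545^(1/4) − 1 = 0.020262, so r = 0.081048 = 8.105%.

8.105%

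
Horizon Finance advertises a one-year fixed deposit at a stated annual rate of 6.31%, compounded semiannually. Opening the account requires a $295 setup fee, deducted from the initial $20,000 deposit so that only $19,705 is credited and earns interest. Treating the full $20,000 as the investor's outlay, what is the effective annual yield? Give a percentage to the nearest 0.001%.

4.840%

Value after one year: 19,705 × (1 + 0.0631/2)^2 = 19,705 × 1.064095 = $20,968.00.
Effective yield on the $20,000 outlay: 20,968.00 / 20,000 − 1 = 0.048400 = 4.840%.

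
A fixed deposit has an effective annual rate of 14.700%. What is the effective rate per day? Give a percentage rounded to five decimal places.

0.03758%

The per-day rate i satisfies (1 + i)^365 = 1 + 0.14700.
i = 1.14700^(1/365) − 1 = 0.0003758 = 0.03758%.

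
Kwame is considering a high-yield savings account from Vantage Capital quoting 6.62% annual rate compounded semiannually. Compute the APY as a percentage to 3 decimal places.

EAR = (1 + 0.0662/2)^2 − 1.
= (1 + 0.033100)^2 − 1 = 1.067296 − 1 = 6.730%.

6.730%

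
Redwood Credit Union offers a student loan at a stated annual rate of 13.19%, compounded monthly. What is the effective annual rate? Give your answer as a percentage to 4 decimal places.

EAR = (1 + 0.1319/12)^12 − 1.
= (1 + 0.010992)^12 − 1 = 1.140173 − 1 = 14.0173%.

14.0173%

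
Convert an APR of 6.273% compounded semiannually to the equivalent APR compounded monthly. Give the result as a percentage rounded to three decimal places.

EAR = (1 + 0.06273/2)^2 − 1 = 0.063714.
Solve (1 + r/12)^12 = 1.063714: r/12 = 1.063714^(1/12) − 1 = 0.005160, so r = 0.061926 = 6.193%.

6.193%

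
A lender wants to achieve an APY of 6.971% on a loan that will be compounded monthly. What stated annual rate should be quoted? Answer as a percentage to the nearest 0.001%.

6.758%

(1 + r/12)^12 − 1 = 0.06971, so 1 + r/12 = 1.06971^(1/12).
r/12 = 0.005631, so r = 0.067577 = 6.758%.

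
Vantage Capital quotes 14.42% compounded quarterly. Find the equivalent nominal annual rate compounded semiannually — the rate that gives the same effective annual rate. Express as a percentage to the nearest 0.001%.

EAR = (1 + 0.1442/4)^4 − 1 = 0.152187.
Solve (1 + r/2)^2 = 1.152187: r/2 = 1.152187^(1/2) − 1 = 0.073400, so r = 0.146799 = 14.680%.

14.680%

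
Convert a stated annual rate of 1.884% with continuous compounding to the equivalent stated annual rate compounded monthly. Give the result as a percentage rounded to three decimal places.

1.885%

EAR under continuous compounding: e^0.01884 − 1 = 0.019019.
Solve (1 + r/12)^12 = 1.019019: r/12 = 1.019019^(1/12) − 1 = 0.001571, so r = 0.018855 = 1.885%.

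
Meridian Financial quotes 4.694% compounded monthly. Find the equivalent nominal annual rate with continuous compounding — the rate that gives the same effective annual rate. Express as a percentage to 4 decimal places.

4.6848%

EAR = (1 + 0.04694/12)^12 − 1 = 0.047963.
Equivalent continuous rate: r = ln(1 + 0.047963) = 0.046848 = 4.6848%.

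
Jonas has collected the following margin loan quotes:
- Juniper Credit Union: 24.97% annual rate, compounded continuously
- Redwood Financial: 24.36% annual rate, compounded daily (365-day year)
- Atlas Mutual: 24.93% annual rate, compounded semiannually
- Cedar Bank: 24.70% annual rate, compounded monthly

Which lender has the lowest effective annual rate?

Juniper Credit Union: e^0.2497 − 1 = 28.364%
Redwood Financial: (1 + 0.2436/365)^365 − 1 = 27.573%
Atlas Mutual: (1 + 0.2493/2)^2 − 1 = 26.484%
Cedar Bank: (1 + 0.2470/12)^12 − 1 = 27.697%
The lowest effective annual rate is Atlas Mutual at 26.484%.

Atlas Mutual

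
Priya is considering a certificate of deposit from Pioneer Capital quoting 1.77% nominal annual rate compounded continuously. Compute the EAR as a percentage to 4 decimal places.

1.7858%

With continuous compounding, EAR = e^0.0177 − 1.
e^0.0177 = 1.017858, so EAR = 0.017858 = 1.7858%.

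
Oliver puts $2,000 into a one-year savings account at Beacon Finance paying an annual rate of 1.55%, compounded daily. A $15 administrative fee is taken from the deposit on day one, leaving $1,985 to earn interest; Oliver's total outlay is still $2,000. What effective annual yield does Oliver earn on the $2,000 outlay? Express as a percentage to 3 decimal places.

Value after one year: 1,985 × (1 + 0.0155/365)^365 = 1,985 × 1.015620 = $2,016.01.
Effective yield on the $2,000 outlay: 2,016.01 / 2,000 − 1 = 0.008003 = 0.800%.

0.800%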